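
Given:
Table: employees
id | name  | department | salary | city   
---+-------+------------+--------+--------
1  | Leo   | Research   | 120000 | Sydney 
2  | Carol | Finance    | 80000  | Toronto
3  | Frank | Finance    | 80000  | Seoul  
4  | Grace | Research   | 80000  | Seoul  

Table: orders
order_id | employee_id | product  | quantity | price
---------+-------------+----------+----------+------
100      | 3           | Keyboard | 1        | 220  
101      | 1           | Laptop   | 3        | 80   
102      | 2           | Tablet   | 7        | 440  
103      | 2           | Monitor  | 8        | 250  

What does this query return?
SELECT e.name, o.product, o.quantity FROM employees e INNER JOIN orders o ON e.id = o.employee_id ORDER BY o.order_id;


Joining employees.id = orders.employee_id:
  employee Frank (id=3) -> order Keyboard
  employee Leo (id=1) -> order Laptop
  employee Carol (id=2) -> order Tablet
  employee Carol (id=2) -> order Monitor


4 rows:
Frank, Keyboard, 1
Leo, Laptop, 3
Carol, Tablet, 7
Carol, Monitor, 8


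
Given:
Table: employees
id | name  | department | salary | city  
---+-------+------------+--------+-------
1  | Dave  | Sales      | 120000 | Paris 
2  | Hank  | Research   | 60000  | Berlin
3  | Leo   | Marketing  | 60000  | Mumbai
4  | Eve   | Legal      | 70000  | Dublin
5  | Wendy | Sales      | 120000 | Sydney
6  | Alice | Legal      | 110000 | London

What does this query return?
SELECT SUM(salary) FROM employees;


SUM(salary) = 120000 + 60000 + 60000 + 70000 + 120000 + 110000 = 540000

540000


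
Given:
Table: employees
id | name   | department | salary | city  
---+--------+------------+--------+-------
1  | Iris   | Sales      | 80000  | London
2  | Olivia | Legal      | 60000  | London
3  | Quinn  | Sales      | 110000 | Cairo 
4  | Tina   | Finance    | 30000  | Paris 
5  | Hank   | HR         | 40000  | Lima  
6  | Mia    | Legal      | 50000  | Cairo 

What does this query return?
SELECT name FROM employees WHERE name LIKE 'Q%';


LIKE 'Q%' matches names starting with 'Q'
Matching: 1

1 rows:
Quinn


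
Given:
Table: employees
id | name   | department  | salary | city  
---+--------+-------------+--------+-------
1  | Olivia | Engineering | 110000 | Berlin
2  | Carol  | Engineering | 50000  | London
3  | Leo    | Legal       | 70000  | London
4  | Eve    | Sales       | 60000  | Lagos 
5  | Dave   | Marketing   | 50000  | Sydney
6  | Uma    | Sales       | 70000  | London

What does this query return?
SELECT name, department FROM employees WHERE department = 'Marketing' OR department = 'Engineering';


Filtering: department = 'Marketing' OR 'Engineering'
Matching: 3 rows

3 rows:
Olivia, Engineering
Carol, Engineering
Dave, Marketing


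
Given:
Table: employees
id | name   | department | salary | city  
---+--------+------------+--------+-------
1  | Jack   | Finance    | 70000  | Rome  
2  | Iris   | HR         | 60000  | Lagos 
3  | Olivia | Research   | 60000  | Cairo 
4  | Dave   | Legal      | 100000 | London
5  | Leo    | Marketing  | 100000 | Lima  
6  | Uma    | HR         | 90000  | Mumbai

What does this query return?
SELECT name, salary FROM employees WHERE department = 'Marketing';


Filtering: department = 'Marketing'
Matching rows: 1

1 rows:
Leo, 100000


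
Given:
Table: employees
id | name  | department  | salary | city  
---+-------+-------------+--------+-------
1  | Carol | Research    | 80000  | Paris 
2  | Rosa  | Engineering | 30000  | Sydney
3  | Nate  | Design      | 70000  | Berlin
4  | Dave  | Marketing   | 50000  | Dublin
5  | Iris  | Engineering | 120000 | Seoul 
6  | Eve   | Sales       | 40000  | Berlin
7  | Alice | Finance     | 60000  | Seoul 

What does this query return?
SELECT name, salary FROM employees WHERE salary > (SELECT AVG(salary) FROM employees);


Subquery: AVG(salary) = 64285.71
Filtering: salary > 64285.71
  Carol (80000) -> MATCH
  Nate (70000) -> MATCH
  Iris (120000) -> MATCH


3 rows:
Carol, 80000
Nate, 70000
Iris, 120000


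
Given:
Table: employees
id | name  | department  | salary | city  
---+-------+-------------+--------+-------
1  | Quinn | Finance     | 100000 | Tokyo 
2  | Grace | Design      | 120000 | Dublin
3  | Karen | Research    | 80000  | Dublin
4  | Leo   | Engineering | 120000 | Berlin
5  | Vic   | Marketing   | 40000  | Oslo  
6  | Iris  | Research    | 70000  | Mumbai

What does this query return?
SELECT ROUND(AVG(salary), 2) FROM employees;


SUM(salary) = 530000
COUNT = 6
ROUND(AVG, 2) = ROUND(530000 / 6, 2) = 88333.33

88333.33


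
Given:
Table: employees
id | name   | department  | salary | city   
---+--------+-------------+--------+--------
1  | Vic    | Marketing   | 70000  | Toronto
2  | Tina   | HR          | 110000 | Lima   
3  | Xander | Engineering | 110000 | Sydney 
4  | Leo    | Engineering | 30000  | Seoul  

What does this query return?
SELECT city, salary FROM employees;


Projecting columns: city, salary

4 rows:
Toronto, 70000
Lima, 110000
Sydney, 110000
Seoul, 30000


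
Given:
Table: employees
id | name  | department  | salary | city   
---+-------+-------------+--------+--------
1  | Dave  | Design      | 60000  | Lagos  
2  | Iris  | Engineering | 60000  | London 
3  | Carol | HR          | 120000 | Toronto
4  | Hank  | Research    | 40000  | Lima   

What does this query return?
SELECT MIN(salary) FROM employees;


Salaries: 60000, 60000, 120000, 40000
MIN = 40000

40000


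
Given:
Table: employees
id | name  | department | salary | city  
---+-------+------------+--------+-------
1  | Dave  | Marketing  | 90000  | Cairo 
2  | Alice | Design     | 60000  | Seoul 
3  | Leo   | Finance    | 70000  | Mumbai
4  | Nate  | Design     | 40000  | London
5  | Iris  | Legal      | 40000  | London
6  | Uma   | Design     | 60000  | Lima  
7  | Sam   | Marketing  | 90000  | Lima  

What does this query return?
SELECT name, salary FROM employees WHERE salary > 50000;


Filtering: salary > 50000
Matching: 5 rows

5 rows:
Dave, 90000
Alice, 60000
Leo, 70000
Uma, 60000
Sam, 90000


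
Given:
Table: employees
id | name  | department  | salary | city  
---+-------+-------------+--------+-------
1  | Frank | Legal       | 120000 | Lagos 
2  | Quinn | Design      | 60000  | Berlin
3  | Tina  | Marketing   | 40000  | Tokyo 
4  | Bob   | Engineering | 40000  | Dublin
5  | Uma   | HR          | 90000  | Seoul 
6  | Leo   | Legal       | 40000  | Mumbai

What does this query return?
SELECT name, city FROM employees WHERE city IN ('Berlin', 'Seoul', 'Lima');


Filtering: city IN ('Berlin', 'Seoul', 'Lima')
Matching: 2 rows

2 rows:
Quinn, Berlin
Uma, Seoul


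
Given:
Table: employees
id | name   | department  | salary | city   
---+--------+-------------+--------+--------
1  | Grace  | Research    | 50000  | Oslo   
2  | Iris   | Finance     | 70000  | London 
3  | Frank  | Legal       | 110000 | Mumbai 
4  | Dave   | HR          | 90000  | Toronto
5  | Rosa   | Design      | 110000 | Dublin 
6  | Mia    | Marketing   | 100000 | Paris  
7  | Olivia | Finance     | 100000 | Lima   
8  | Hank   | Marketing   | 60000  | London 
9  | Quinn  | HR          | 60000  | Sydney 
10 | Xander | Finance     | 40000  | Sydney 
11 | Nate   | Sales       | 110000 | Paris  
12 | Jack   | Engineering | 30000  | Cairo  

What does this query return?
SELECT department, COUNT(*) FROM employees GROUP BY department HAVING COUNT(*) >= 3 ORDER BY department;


Groups with count >= 3:
  Finance: 3 -> PASS
  Design: 1 -> filtered out
  Engineering: 1 -> filtered out
  HR: 2 -> filtered out
  Legal: 1 -> filtered out
  Marketing: 2 -> filtered out
  Research: 1 -> filtered out
  Sales: 1 -> filtered out


1 groups:
Finance, 3


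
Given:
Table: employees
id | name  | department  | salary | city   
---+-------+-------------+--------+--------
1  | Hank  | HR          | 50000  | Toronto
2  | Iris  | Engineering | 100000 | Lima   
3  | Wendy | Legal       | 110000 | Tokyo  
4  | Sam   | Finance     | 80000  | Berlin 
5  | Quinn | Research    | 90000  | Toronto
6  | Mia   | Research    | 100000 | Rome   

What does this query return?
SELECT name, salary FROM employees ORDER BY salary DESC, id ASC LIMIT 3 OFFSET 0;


Sort by salary DESC (id ASC tiebreak), then skip 0 and take 3
Rows 1 through 3

3 rows:
Wendy, 110000
Iris, 100000
Mia, 100000


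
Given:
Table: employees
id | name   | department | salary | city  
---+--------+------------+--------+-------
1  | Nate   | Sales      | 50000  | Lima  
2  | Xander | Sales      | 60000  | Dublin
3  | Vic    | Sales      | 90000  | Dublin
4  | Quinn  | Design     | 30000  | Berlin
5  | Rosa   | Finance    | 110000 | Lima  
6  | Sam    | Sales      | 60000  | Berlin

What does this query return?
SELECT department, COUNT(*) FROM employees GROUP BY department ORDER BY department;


Assigning each row to its department group:
  Nate -> Sales
  Xander -> Sales
  Vic -> Sales
  Quinn -> Design
  Rosa -> Finance
  Sam -> Sales


3 groups:
Design, 1
Finance, 1
Sales, 4


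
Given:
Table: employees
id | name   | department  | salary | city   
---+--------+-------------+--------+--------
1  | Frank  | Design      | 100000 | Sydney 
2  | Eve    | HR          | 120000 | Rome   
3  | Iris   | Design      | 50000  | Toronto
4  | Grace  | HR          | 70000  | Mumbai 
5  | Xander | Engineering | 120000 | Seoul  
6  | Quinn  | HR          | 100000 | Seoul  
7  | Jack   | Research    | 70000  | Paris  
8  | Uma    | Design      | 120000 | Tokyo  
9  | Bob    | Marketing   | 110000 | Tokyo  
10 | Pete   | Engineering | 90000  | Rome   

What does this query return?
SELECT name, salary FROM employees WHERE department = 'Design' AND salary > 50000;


Filtering: department = 'Design' AND salary > 50000
Matching: 2 rows

2 rows:
Frank, 100000
Uma, 120000


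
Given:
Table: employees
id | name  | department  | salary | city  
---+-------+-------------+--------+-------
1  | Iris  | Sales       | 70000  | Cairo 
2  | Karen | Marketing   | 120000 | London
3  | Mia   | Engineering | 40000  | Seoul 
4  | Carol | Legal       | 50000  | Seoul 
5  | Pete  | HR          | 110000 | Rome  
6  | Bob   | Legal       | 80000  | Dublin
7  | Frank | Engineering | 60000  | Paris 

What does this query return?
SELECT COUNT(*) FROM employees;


COUNT(*) counts all rows

7


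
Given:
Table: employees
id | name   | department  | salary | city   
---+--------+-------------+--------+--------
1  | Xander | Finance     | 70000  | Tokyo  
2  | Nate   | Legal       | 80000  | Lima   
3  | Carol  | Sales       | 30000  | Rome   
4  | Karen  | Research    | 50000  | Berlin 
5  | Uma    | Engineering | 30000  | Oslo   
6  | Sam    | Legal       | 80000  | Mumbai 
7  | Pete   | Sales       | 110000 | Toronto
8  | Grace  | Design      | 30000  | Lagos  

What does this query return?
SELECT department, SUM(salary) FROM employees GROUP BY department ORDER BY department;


Summing salary within each department:
  Design: 30000 = 30000
  Engineering: 30000 = 30000
  Finance: 70000 = 70000
  Legal: 80000 + 80000 = 160000
  Research: 50000 = 50000
  Sales: 30000 + 110000 = 140000


6 groups:
Design, 30000
Engineering, 30000
Finance, 70000
Legal, 160000
Research, 50000
Sales, 140000


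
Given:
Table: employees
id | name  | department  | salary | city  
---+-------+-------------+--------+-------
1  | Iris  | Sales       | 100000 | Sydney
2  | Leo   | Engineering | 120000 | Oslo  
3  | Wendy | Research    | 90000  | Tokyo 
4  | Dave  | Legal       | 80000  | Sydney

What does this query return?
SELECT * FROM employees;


SELECT * returns all 4 rows with all columns

4 rows:
1, Iris, Sales, 100000, Sydney
2, Leo, Engineering, 120000, Oslo
3, Wendy, Research, 90000, Tokyo
4, Dave, Legal, 80000, Sydney


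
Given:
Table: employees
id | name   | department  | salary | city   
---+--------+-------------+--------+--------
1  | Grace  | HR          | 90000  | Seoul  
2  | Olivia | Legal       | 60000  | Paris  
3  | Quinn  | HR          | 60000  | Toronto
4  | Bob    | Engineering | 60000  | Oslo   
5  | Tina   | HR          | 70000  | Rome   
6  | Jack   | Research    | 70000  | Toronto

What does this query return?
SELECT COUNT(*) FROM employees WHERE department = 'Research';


Counting rows where department = 'Research'
  Jack -> MATCH


1


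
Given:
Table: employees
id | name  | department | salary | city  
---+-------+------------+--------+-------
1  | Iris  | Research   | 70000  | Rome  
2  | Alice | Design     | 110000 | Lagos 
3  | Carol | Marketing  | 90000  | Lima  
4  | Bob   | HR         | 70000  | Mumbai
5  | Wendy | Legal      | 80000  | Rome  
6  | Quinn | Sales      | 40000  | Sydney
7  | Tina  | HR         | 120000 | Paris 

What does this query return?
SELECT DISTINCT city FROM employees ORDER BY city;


All 'city' values (row order): Rome, Lagos, Lima, Mumbai, Rome, Sydney, Paris
Removing duplicates leaves 6 unique value(s).

6 values:
Lagos
Lima
Mumbai
Paris
Rome
Sydney


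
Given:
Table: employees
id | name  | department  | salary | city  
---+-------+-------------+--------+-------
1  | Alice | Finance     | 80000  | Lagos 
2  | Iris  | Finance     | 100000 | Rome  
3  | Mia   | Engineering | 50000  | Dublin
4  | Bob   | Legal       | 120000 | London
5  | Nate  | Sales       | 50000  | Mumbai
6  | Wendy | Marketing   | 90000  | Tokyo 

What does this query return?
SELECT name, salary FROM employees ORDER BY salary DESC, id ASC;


Sorting by salary DESC, then id ASC for ties

6 rows:
Bob, 120000
Iris, 100000
Wendy, 90000
Alice, 80000
Mia, 50000
Nate, 50000


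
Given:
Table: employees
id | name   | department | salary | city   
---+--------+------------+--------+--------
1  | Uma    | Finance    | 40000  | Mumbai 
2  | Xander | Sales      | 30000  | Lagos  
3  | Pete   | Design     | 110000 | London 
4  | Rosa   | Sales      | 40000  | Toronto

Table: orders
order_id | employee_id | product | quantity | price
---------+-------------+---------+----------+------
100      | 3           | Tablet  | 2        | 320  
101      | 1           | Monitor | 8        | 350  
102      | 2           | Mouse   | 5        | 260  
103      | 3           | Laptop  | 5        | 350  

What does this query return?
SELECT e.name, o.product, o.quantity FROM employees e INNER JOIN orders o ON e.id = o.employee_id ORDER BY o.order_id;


Joining employees.id = orders.employee_id:
  employee Pete (id=3) -> order Tablet
  employee Uma (id=1) -> order Monitor
  employee Xander (id=2) -> order Mouse
  employee Pete (id=3) -> order Laptop


4 rows:
Pete, Tablet, 2
Uma, Monitor, 8
Xander, Mouse, 5
Pete, Laptop, 5


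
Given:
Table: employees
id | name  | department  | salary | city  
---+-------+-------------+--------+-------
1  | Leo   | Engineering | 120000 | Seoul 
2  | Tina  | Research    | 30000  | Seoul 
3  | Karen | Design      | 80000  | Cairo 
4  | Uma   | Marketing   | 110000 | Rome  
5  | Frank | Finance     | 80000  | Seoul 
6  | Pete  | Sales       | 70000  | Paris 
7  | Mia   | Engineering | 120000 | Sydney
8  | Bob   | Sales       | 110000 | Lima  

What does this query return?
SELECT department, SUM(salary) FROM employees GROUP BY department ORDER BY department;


Summing salary within each department:
  Design: 80000 = 80000
  Engineering: 120000 + 120000 = 240000
  Finance: 80000 = 80000
  Marketing: 110000 = 110000
  Research: 30000 = 30000
  Sales: 70000 + 110000 = 180000


6 groups:
Design, 80000
Engineering, 240000
Finance, 80000
Marketing, 110000
Research, 30000
Sales, 180000


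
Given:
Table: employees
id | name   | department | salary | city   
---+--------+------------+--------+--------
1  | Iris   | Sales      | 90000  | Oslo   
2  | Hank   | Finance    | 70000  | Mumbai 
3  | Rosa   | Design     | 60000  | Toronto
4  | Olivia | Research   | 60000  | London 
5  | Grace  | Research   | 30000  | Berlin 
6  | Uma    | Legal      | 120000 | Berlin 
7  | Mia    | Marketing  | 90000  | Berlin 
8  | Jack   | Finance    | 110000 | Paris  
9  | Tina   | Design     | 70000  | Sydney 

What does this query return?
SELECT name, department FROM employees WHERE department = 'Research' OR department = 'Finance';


Filtering: department = 'Research' OR 'Finance'
Matching: 4 rows

4 rows:
Hank, Finance
Olivia, Research
Grace, Research
Jack, Finance


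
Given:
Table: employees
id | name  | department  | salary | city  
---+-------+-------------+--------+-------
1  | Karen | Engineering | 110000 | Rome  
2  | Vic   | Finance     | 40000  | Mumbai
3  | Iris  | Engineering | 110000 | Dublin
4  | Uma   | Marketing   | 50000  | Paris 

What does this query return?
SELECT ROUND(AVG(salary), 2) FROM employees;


SUM(salary) = 310000
COUNT = 4
ROUND(AVG, 2) = ROUND(310000 / 4, 2) = 77500.0

77500.0


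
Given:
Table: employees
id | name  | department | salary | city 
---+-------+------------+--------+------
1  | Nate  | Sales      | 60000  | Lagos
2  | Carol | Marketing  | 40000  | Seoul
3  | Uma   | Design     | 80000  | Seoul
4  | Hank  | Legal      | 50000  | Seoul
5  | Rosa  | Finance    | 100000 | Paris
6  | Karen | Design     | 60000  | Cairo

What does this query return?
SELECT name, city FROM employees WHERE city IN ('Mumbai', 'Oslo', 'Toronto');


Filtering: city IN ('Mumbai', 'Oslo', 'Toronto')
Matching: 0 rows

Empty result set (0 rows)


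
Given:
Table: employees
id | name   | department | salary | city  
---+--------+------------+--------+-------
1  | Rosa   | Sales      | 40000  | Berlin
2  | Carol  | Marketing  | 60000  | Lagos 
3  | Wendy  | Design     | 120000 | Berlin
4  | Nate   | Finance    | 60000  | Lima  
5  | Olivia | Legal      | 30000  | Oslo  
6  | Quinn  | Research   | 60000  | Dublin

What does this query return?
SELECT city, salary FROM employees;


Projecting columns: city, salary

6 rows:
Berlin, 40000
Lagos, 60000
Berlin, 120000
Lima, 60000
Oslo, 30000
Dublin, 60000


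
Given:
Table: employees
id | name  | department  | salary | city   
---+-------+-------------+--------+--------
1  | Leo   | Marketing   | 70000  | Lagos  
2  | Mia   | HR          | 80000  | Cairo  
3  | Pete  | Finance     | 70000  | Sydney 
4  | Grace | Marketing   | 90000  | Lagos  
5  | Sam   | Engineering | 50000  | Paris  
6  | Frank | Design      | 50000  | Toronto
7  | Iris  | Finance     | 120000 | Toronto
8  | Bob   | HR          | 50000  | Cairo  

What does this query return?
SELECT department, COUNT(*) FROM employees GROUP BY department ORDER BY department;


Assigning each row to its department group:
  Leo -> Marketing
  Mia -> HR
  Pete -> Finance
  Grace -> Marketing
  Sam -> Engineering
  Frank -> Design
  Iris -> Finance
  Bob -> HR


5 groups:
Design, 1
Engineering, 1
Finance, 2
HR, 2
Marketing, 2


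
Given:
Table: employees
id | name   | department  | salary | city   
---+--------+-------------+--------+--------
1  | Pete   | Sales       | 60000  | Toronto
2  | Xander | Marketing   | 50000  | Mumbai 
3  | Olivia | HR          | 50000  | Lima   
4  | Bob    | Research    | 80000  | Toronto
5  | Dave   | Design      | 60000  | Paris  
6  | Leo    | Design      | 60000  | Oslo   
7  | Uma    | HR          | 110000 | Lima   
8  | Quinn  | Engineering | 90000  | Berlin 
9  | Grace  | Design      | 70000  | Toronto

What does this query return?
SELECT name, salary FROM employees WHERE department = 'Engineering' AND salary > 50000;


Filtering: department = 'Engineering' AND salary > 50000
Matching: 1 rows

1 rows:
Quinn, 90000


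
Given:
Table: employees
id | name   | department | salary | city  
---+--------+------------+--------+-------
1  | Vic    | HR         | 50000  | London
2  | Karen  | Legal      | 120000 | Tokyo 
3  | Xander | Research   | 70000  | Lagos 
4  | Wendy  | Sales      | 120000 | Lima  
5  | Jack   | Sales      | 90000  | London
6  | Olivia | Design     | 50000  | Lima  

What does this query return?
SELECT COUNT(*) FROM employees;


COUNT(*) counts all rows

6


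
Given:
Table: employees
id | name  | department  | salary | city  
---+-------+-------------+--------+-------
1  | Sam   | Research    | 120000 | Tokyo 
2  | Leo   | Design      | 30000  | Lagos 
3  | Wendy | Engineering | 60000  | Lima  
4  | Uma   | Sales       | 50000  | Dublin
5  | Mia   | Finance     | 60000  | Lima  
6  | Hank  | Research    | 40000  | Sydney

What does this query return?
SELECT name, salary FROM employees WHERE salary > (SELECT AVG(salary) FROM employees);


Subquery: AVG(salary) = 60000.0
Filtering: salary > 60000.0
  Sam (120000) -> MATCH


1 rows:
Sam, 120000


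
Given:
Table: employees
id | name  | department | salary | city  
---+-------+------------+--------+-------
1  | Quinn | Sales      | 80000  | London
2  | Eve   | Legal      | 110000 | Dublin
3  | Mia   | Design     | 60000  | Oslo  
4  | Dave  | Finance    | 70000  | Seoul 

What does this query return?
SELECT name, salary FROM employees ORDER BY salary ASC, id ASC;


Sorting by salary ASC, then id ASC for ties

4 rows:
Mia, 60000
Dave, 70000
Quinn, 80000
Eve, 110000


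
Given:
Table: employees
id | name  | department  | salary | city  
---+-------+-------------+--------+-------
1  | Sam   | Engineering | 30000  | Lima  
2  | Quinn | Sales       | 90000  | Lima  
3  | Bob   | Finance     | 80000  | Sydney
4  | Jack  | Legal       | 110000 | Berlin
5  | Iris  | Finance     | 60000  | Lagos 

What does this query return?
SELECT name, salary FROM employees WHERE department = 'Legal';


Filtering: department = 'Legal'
Matching rows: 1

1 rows:
Jack, 110000


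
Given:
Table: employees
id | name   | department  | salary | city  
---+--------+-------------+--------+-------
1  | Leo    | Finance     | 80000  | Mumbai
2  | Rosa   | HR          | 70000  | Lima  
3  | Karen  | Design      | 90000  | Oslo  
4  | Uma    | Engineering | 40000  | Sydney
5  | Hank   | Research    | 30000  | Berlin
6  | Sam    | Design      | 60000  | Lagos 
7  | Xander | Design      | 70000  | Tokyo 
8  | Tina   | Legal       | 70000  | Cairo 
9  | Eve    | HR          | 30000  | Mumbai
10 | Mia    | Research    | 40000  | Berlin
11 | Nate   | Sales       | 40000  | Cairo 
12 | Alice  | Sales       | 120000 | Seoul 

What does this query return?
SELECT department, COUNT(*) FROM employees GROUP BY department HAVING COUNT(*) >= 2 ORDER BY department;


Groups with count >= 2:
  Design: 3 -> PASS
  HR: 2 -> PASS
  Research: 2 -> PASS
  Sales: 2 -> PASS
  Engineering: 1 -> filtered out
  Finance: 1 -> filtered out
  Legal: 1 -> filtered out


4 groups:
Design, 3
HR, 2
Research, 2
Sales, 2


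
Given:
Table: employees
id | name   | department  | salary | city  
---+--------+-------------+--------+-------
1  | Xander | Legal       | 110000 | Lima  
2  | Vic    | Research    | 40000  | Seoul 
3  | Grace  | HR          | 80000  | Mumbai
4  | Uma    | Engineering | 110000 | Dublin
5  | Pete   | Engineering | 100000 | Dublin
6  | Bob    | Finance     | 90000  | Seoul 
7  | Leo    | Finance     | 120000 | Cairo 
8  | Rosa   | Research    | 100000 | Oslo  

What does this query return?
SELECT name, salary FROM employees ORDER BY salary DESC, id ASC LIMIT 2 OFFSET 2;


Sort by salary DESC (id ASC tiebreak), then skip 2 and take 2
Rows 3 through 4

2 rows:
Uma, 110000
Pete, 100000


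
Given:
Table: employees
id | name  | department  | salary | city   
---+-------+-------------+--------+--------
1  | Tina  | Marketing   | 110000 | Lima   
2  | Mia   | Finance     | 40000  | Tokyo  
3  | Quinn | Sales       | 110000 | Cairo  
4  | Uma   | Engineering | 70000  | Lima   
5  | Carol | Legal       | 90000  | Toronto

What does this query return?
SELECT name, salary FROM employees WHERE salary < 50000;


Filtering: salary < 50000
Matching: 1 rows

1 rows:
Mia, 40000


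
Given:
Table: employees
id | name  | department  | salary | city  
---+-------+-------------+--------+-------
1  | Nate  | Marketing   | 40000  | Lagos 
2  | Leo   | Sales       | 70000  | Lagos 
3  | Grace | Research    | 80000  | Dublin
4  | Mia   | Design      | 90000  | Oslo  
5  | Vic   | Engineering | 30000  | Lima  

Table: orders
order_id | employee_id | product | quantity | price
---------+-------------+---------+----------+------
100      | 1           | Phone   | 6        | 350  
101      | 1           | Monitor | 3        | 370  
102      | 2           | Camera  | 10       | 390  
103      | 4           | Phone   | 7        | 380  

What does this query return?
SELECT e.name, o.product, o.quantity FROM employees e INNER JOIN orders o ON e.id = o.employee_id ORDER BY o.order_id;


Joining employees.id = orders.employee_id:
  employee Nate (id=1) -> order Phone
  employee Nate (id=1) -> order Monitor
  employee Leo (id=2) -> order Camera
  employee Mia (id=4) -> order Phone


4 rows:
Nate, Phone, 6
Nate, Monitor, 3
Leo, Camera, 10
Mia, Phone, 7


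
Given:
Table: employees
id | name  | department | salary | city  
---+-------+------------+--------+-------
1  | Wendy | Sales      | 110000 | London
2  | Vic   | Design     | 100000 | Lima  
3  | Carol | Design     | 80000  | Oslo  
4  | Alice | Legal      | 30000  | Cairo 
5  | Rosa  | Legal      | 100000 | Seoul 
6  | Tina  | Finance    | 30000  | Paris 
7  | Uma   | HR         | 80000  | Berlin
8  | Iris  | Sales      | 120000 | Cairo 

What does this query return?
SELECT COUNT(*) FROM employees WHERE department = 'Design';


Counting rows where department = 'Design'
  Vic -> MATCH
  Carol -> MATCH


2


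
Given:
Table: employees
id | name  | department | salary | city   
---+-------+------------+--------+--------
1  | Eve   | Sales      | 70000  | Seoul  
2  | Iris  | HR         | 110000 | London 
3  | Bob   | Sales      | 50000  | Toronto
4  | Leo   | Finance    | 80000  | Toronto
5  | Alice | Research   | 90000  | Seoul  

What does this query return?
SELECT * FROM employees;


SELECT * returns all 5 rows with all columns

5 rows:
1, Eve, Sales, 70000, Seoul
2, Iris, HR, 110000, London
3, Bob, Sales, 50000, Toronto
4, Leo, Finance, 80000, Toronto
5, Alice, Research, 90000, Seoul


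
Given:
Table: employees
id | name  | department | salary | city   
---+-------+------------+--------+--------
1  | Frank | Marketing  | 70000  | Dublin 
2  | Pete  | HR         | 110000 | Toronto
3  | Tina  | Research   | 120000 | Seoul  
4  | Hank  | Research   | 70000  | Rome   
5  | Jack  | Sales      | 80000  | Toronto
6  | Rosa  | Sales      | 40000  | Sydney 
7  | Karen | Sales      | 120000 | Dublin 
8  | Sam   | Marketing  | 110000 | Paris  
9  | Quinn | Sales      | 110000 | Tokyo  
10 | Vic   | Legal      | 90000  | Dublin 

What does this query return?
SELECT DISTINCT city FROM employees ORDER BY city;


All 'city' values (row order): Dublin, Toronto, Seoul, Rome, Toronto, Sydney, Dublin, Paris, Tokyo, Dublin
Removing duplicates leaves 7 unique value(s).

7 values:
Dublin
Paris
Rome
Seoul
Sydney
Tokyo
Toronto


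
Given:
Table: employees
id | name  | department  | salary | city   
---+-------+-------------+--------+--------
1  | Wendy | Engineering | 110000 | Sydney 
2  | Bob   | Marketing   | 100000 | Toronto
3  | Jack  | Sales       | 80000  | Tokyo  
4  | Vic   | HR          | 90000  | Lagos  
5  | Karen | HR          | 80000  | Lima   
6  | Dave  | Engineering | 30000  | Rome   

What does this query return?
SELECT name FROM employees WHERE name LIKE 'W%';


LIKE 'W%' matches names starting with 'W'
Matching: 1

1 rows:
Wendy


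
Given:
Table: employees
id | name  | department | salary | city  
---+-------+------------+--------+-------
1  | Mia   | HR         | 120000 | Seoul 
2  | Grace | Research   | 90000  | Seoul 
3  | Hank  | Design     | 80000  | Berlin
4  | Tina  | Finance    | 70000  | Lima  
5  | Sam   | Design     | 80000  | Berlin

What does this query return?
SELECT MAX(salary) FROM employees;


Salaries: 120000, 90000, 80000, 70000, 80000
MAX = 120000

120000


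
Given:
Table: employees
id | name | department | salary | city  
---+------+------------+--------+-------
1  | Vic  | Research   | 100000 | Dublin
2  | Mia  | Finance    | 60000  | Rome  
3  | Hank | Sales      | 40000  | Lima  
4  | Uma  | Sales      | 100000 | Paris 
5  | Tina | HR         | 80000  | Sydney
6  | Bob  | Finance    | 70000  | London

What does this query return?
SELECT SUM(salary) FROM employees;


SUM(salary) = 100000 + 60000 + 40000 + 100000 + 80000 + 70000 = 450000

450000


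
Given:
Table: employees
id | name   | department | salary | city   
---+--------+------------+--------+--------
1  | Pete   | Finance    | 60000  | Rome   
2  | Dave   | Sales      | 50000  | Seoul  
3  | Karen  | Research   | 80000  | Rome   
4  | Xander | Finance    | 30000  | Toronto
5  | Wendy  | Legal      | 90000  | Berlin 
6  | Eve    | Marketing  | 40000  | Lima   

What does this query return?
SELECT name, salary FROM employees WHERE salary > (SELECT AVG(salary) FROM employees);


Subquery: AVG(salary) = 58333.33
Filtering: salary > 58333.33
  Pete (60000) -> MATCH
  Karen (80000) -> MATCH
  Wendy (90000) -> MATCH


3 rows:
Pete, 60000
Karen, 80000
Wendy, 90000


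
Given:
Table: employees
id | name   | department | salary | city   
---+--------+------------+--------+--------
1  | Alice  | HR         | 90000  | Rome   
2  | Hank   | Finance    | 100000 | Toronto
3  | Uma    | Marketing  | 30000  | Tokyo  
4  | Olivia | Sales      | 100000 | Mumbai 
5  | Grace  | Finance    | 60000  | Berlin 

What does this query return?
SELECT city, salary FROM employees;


Projecting columns: city, salary

5 rows:
Rome, 90000
Toronto, 100000
Tokyo, 30000
Mumbai, 100000
Berlin, 60000


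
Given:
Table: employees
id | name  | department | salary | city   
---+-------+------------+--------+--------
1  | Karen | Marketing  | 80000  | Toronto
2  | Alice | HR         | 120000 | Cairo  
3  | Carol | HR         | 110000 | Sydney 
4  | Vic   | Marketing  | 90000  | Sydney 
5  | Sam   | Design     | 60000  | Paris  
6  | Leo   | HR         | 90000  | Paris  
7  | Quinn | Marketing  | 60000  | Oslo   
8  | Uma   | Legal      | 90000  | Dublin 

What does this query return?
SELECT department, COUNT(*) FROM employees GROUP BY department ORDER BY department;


Assigning each row to its department group:
  Karen -> Marketing
  Alice -> HR
  Carol -> HR
  Vic -> Marketing
  Sam -> Design
  Leo -> HR
  Quinn -> Marketing
  Uma -> Legal


4 groups:
Design, 1
HR, 3
Legal, 1
Marketing, 3


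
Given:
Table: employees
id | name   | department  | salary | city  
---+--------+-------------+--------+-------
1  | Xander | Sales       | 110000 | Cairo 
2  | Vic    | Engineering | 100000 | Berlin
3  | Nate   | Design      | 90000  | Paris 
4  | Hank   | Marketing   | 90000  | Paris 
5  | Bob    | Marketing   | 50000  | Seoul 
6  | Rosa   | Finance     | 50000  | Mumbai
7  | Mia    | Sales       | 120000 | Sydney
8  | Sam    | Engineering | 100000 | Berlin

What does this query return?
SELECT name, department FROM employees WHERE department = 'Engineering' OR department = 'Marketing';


Filtering: department = 'Engineering' OR 'Marketing'
Matching: 4 rows

4 rows:
Vic, Engineering
Hank, Marketing
Bob, Marketing
Sam, Engineering


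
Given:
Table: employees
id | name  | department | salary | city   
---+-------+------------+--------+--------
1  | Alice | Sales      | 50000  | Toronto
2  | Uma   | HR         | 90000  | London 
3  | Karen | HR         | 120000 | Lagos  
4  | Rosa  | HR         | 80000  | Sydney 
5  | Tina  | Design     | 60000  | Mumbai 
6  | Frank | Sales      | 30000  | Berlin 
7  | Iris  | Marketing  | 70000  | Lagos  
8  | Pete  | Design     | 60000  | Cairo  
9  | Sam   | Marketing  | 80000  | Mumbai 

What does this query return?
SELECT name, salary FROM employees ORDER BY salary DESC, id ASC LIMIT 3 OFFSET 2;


Sort by salary DESC (id ASC tiebreak), then skip 2 and take 3
Rows 3 through 5

3 rows:
Rosa, 80000
Sam, 80000
Iris, 70000


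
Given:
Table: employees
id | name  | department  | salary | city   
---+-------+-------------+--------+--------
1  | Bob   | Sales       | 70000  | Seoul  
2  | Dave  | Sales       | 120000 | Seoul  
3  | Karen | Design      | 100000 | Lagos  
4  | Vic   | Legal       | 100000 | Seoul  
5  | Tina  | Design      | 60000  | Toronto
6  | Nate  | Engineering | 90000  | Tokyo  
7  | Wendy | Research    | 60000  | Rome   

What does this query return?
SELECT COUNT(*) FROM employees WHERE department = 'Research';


Counting rows where department = 'Research'
  Wendy -> MATCH


1


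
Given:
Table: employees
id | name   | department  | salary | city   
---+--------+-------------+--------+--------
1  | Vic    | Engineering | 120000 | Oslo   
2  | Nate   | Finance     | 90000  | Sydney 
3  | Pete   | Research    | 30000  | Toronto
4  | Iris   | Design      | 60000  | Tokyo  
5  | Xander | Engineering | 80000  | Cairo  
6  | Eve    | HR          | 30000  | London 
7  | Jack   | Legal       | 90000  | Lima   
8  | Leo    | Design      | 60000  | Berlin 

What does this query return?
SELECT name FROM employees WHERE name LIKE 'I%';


LIKE 'I%' matches names starting with 'I'
Matching: 1

1 rows:
Iris


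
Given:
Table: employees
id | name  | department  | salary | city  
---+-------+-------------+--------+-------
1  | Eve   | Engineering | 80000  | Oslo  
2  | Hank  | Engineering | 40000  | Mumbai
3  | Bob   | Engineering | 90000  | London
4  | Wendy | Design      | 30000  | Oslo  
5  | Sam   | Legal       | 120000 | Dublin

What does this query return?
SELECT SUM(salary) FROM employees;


SUM(salary) = 80000 + 40000 + 90000 + 30000 + 120000 = 360000

360000


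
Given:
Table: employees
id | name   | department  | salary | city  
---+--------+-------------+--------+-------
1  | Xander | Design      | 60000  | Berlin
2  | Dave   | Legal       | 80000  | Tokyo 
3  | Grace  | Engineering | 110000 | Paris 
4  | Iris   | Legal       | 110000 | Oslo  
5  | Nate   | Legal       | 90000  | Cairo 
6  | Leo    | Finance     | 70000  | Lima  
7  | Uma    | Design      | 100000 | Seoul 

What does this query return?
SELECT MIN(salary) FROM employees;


Salaries: 60000, 80000, 110000, 110000, 90000, 70000, 100000
MIN = 60000

60000


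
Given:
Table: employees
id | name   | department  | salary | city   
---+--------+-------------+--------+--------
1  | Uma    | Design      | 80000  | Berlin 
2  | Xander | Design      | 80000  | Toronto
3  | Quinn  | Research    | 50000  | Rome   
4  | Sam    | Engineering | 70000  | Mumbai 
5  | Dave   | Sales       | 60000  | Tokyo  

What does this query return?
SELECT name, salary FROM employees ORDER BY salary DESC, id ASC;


Sorting by salary DESC, then id ASC for ties

5 rows:
Uma, 80000
Xander, 80000
Sam, 70000
Dave, 60000
Quinn, 50000


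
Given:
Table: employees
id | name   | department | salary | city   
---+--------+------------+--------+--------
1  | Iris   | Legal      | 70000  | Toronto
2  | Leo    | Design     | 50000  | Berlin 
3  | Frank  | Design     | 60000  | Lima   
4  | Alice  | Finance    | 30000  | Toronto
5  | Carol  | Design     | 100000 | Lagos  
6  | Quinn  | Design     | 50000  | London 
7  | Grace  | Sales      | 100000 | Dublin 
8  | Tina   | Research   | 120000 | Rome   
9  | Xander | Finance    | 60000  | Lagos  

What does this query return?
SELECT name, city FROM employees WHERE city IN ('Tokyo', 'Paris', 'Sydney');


Filtering: city IN ('Tokyo', 'Paris', 'Sydney')
Matching: 0 rows

Empty result set (0 rows)


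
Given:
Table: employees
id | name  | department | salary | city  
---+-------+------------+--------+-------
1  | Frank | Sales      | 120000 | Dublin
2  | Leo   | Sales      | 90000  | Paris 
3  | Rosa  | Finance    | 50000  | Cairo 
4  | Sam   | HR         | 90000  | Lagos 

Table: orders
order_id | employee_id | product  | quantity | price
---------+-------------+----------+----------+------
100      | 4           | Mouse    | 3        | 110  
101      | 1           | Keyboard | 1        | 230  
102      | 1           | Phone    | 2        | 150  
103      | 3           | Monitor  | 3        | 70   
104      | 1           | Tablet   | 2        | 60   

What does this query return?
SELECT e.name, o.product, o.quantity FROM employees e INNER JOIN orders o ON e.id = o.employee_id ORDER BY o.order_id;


Joining employees.id = orders.employee_id:
  employee Sam (id=4) -> order Mouse
  employee Frank (id=1) -> order Keyboard
  employee Frank (id=1) -> order Phone
  employee Rosa (id=3) -> order Monitor
  employee Frank (id=1) -> order Tablet


5 rows:
Sam, Mouse, 3
Frank, Keyboard, 1
Frank, Phone, 2
Rosa, Monitor, 3
Frank, Tablet, 2


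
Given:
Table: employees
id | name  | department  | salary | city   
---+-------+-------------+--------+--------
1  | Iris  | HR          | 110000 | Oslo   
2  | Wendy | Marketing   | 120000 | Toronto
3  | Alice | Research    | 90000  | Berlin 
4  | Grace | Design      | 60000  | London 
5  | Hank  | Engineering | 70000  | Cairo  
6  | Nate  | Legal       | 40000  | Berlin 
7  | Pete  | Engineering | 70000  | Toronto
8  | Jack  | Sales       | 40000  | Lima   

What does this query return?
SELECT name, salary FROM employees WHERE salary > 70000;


Filtering: salary > 70000
Matching: 3 rows

3 rows:
Iris, 110000
Wendy, 120000
Alice, 90000


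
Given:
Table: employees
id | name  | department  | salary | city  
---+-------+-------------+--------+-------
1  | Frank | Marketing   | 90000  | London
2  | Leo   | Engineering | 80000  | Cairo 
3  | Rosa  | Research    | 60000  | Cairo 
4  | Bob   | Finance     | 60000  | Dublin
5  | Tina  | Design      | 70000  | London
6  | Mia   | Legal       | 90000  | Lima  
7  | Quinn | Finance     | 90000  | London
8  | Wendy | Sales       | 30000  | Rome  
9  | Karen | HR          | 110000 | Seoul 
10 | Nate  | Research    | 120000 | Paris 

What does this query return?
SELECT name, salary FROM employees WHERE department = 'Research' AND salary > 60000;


Filtering: department = 'Research' AND salary > 60000
Matching: 1 rows

1 rows:
Nate, 120000


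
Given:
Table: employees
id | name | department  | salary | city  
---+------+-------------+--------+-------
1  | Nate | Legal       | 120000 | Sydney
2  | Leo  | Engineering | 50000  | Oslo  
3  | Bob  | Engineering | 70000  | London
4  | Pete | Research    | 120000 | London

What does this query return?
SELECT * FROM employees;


SELECT * returns all 4 rows with all columns

4 rows:
1, Nate, Legal, 120000, Sydney
2, Leo, Engineering, 50000, Oslo
3, Bob, Engineering, 70000, London
4, Pete, Research, 120000, London


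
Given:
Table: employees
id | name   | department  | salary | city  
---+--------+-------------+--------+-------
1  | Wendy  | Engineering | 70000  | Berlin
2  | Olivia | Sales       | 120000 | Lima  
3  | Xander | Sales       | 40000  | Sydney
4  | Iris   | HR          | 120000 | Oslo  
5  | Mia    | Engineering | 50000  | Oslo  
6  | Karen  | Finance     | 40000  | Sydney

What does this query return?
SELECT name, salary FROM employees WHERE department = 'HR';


Filtering: department = 'HR'
Matching rows: 1

1 rows:
Iris, 120000


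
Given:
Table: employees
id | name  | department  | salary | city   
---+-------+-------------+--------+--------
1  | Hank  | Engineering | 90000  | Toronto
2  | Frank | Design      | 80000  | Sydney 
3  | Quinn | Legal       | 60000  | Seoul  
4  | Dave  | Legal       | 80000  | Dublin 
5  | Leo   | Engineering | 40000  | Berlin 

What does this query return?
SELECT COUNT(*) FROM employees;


COUNT(*) counts all rows

5


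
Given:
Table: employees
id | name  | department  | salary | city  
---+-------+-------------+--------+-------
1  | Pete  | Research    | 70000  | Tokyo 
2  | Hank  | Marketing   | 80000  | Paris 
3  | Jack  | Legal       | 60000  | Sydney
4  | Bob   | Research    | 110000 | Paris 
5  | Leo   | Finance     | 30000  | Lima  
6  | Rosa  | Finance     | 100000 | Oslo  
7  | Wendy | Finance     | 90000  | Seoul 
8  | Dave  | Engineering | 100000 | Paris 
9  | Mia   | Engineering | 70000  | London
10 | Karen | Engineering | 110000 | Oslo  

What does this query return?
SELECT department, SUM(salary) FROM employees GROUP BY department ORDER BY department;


Summing salary within each department:
  Engineering: 100000 + 70000 + 110000 = 280000
  Finance: 30000 + 100000 + 90000 = 220000
  Legal: 60000 = 60000
  Marketing: 80000 = 80000
  Research: 70000 + 110000 = 180000


5 groups:
Engineering, 280000
Finance, 220000
Legal, 60000
Marketing, 80000
Research, 180000
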